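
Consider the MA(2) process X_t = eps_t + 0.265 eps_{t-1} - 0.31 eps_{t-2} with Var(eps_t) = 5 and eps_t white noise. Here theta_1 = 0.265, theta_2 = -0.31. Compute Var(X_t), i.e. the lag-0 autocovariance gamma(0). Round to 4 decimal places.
\gamma(0) = 5.8316

For an MA(q) process X_t = eps_t + sum_i theta_i eps_{t-i} with
Var(eps_t) = sigma^2, the variance is
  gamma(0) = sigma^2 * (1 + sum_i theta_i^2).
  sum_i theta_i^2 = (0.265)^2 + (-0.31)^2 = 0.070225 + 0.0961 = 0.166325.
  gamma(0) = 5 * (1 + 0.166325) = 5 * 1.166325 = 5.831625, which rounds to 5.8316.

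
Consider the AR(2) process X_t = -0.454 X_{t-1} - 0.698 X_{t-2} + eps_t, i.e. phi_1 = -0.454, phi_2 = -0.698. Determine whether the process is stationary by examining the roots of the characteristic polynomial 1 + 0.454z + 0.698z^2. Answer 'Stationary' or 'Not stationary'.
\text{Stationary}

The AR(p) characteristic polynomial is P(z) = 1 + 0.454z + 0.698z^2.
Stationarity requires all roots to lie outside the unit circle, i.e. |z| > 1 for every root.
Set 1 + (0.454) z + (0.698) z^2 = 0, i.e. a z^2 + b z + c = 0 with a = 0.698, b = 0.454, c = 1.
Discriminant D = b^2 - 4ac = (0.454)^2 - 4*(0.698)*1 = 0.206116 - (2.792) = -2.585884.
D < 0, so the roots are the complex-conjugate pair z = (-b +/- i sqrt(-D)) / (2a) = -0.3252 +/- 1.1519i.
For a conjugate pair |z|^2 = z * conj(z) = (product of roots) = c/a = 1/(0.698) = 1.432665, so |z| = sqrt(1.432665) = 1.1969 for both roots.
Moduli of all roots: 1.1969, 1.1969.
All moduli strictly greater than 1? Yes.
Verdict: Stationary.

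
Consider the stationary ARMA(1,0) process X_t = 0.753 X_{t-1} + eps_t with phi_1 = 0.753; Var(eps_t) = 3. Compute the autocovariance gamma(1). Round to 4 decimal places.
\gamma(1) = 5.2172

Multiply the model equation by X_{t-k} and take expectations. With theta_0 = psi_0 = 1 and psi_j the MA(infinity) weights, this gives
  gamma(k) - sum_i phi_i gamma(k-i) = c_k,
  c_k = sigma^2 * sum_{j=k..q} theta_j psi_{j-k}   (c_k = 0 for k > q),
using gamma(-m) = gamma(m).
Pure AR (q = 0): c_0 = sigma^2 = 3, c_k = 0 for k >= 1.
Equations for k = 0 and k = 1 (AR order 1):
  gamma(0) = phi_1 gamma(1) + c_0
  gamma(1) = phi_1 gamma(0) + c_1
Substituting the second into the first: gamma(0) (1 - phi_1^2) = c_0 + phi_1 c_1, so
  gamma(0) = c_0 / (1 - phi_1^2) = 3 / (1 - (0.753)^2) = 3 / 0.432991 = 6.92855.
  gamma(1) = phi_1 gamma(0) = (0.753)(6.92855) = 5.217199.
Therefore gamma(1) = 5.2172 (to 4 decimal places).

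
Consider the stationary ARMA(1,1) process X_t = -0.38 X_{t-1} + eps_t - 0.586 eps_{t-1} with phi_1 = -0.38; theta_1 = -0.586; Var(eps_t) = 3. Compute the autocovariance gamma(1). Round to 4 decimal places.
\gamma(1) = -4.1413

Multiply the model equation by X_{t-k} and take expectations. With theta_0 = psi_0 = 1 and psi_j the MA(infinity) weights, this gives
  gamma(k) - sum_i phi_i gamma(k-i) = c_k,
  c_k = sigma^2 * sum_{j=k..q} theta_j psi_{j-k}   (c_k = 0 for k > q),
using gamma(-m) = gamma(m).
psi-weights needed (psi_j = theta_j + sum_i phi_i psi_{j-i}):
  psi_1 = theta_1 + phi_1 = -0.586 + (-0.38) = -0.966
Right-hand sides:
  c_0 = sigma^2 (1 + theta_1 psi_1) = 3 * (1 + (-0.586)(-0.966)) = 3 * 1.566076 = 4.698228
  c_1 = sigma^2 theta_1 = 3 * (-0.586) = -1.758
  c_2 = 0
Equations for k = 0 and k = 1 (AR order 1):
  gamma(0) = phi_1 gamma(1) + c_0
  gamma(1) = phi_1 gamma(0) + c_1
Substituting the second into the first: gamma(0) (1 - phi_1^2) = c_0 + phi_1 c_1, so
  gamma(0) = (c_0 + phi_1 c_1) / (1 - phi_1^2) = (4.698228 + (-0.38)(-1.758)) / (1 - (-0.38)^2) = 5.366268 / 0.8556 = 6.271935.
  gamma(1) = phi_1 gamma(0) + c_1 = (-0.38)(6.271935) + (-1.758) = -4.141335.
Therefore gamma(1) = -4.1413 (to 4 decimal places).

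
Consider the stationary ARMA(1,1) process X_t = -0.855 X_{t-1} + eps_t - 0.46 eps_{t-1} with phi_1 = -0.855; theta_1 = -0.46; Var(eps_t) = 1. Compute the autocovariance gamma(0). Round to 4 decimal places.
\gamma(0) = 7.4289

Multiply the model equation by X_{t-k} and take expectations. With theta_0 = psi_0 = 1 and psi_j the MA(infinity) weights, this gives
  gamma(k) - sum_i phi_i gamma(k-i) = c_k,
  c_k = sigma^2 * sum_{j=k..q} theta_j psi_{j-k}   (c_k = 0 for k > q),
using gamma(-m) = gamma(m).
psi-weights needed (psi_j = theta_j + sum_i phi_i psi_{j-i}):
  psi_1 = theta_1 + phi_1 = -0.46 + (-0.855) = -1.315
Right-hand sides:
  c_0 = sigma^2 (1 + theta_1 psi_1) = 1 * (1 + (-0.46)(-1.315)) = 1 * 1.6049 = 1.6049
  c_1 = sigma^2 theta_1 = 1 * (-0.46) = -0.46
  c_2 = 0
Equations for k = 0 and k = 1 (AR order 1):
  gamma(0) = phi_1 gamma(1) + c_0
  gamma(1) = phi_1 gamma(0) + c_1
Substituting the second into the first: gamma(0) (1 - phi_1^2) = c_0 + phi_1 c_1, so
  gamma(0) = (c_0 + phi_1 c_1) / (1 - phi_1^2) = (1.6049 + (-0.855)(-0.46)) / (1 - (-0.855)^2) = 1.9982 / 0.268975 = 7.428943.
Therefore gamma(0) = 7.4289 (to 4 decimal places).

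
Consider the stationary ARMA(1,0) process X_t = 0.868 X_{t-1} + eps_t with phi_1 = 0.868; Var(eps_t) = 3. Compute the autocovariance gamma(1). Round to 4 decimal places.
\gamma(1) = 10.5606

Multiply the model equation by X_{t-k} and take expectations. With theta_0 = psi_0 = 1 and psi_j the MA(infinity) weights, this gives
  gamma(k) - sum_i phi_i gamma(k-i) = c_k,
  c_k = sigma^2 * sum_{j=k..q} theta_j psi_{j-k}   (c_k = 0 for k > q),
using gamma(-m) = gamma(m).
Pure AR (q = 0): c_0 = sigma^2 = 3, c_k = 0 for k >= 1.
Equations for k = 0 and k = 1 (AR order 1):
  gamma(0) = phi_1 gamma(1) + c_0
  gamma(1) = phi_1 gamma(0) + c_1
Substituting the second into the first: gamma(0) (1 - phi_1^2) = c_0 + phi_1 c_1, so
  gamma(0) = c_0 / (1 - phi_1^2) = 3 / (1 - (0.868)^2) = 3 / 0.246576 = 12.166634.
  gamma(1) = phi_1 gamma(0) = (0.868)(12.166634) = 10.560639.
Therefore gamma(1) = 10.5606 (to 4 decimal places).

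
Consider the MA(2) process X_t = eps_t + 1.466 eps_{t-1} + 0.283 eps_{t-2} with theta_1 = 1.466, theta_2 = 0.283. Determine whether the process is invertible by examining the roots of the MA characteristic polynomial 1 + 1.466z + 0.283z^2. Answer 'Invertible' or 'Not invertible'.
\text{Not invertible}

The MA(q) characteristic polynomial is P(z) = 1 + 1.466z + 0.283z^2.
Invertibility requires all roots to lie outside the unit circle, i.e. |z| > 1 for every root.
Set 1 + (1.466) z + (0.283) z^2 = 0, i.e. a z^2 + b z + c = 0 with a = 0.283, b = 1.466, c = 1.
Discriminant D = b^2 - 4ac = (1.466)^2 - 4*(0.283)*1 = 2.149156 - (1.132) = 1.017156.
D >= 0, so the roots are real: z = (-b +/- sqrt(D)) / (2a) = (-1.466 +/- 1.008542) / (0.566).
  z_1 = (-1.466 + 1.008542) / (0.566) = -0.8082,   |z_1| = 0.8082.
  z_2 = (-1.466 - 1.008542) / (0.566) = -4.372,   |z_2| = 4.372.
Moduli of all roots: 0.8082, 4.3720.
All moduli strictly greater than 1? No.
Verdict: Not invertible.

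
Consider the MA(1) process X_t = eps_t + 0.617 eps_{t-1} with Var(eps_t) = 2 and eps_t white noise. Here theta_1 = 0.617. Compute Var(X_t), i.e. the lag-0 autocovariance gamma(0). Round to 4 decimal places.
\gamma(0) = 2.7614

For an MA(q) process X_t = eps_t + sum_i theta_i eps_{t-i} with
Var(eps_t) = sigma^2, the variance is
  gamma(0) = sigma^2 * (1 + sum_i theta_i^2).
  sum_i theta_i^2 = (0.617)^2 = 0.380689.
  gamma(0) = 2 * (1 + 0.380689) = 2 * 1.380689 = 2.761378, which rounds to 2.7614.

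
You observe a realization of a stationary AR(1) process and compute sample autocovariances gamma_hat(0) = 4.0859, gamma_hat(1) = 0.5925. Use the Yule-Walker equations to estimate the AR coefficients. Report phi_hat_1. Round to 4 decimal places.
\hat\phi_{1} = 0.1450

The Yule-Walker equations for an AR(p) process read, in matrix form,
  Gamma_p phi = r_p,   with   (Gamma_p)_{ij} = gamma(|i - j|),
                       (r_p)_i = gamma(i),   i,j = 1..p.
Substitute the sample gammas (Toeplitz matrix and right-hand side of size 1):
  Gamma_p = [[4.0859]]
  r_p     = [0.5925]
With p = 1 this is the single equation gamma(0) phi_1 = gamma(1):
  phi_hat_1 = gamma(1) / gamma(0) = 0.5925 / 4.0859 = 0.1450.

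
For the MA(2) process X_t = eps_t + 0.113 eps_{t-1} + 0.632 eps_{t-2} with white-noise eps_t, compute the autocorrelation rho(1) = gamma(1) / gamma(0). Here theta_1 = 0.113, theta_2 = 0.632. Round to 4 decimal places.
\rho(1) = 0.1306

For an MA(q) process with theta_0 = 1, the autocovariance is
  gamma(k) = sigma^2 * sum_{i=0..q-k} theta_i * theta_{i+k},
and rho(k) = gamma(k) / gamma(0). Sigma^2 cancels.
  numerator   = (1)*(0.113) + (0.113)*(0.632) = 0.184416.
  denominator = (1)^2 + (0.113)^2 + (0.632)^2 = 1.412193.
  rho(1) = 0.184416 / 1.412193 = 0.1306.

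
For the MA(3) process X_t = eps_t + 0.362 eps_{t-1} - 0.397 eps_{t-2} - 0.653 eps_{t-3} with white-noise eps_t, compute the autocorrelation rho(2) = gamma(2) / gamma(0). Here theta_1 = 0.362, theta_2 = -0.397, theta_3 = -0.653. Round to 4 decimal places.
\rho(2) = -0.3693

For an MA(q) process with theta_0 = 1, the autocovariance is
  gamma(k) = sigma^2 * sum_{i=0..q-k} theta_i * theta_{i+k},
and rho(k) = gamma(k) / gamma(0). Sigma^2 cancels.
  numerator   = (1)*(-0.397) + (0.362)*(-0.653) = -0.633386.
  denominator = (1)^2 + (0.362)^2 + (-0.397)^2 + (-0.653)^2 = 1.715062.
  rho(2) = -0.633386 / 1.715062 = -0.3693.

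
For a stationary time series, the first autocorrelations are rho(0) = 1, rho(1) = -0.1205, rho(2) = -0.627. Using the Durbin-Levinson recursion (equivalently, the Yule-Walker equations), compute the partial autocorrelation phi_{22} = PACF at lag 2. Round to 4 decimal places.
\phi_{22} = -0.6510

The PACF at lag k is phi_{kk}, the last component of the solution
to the Yule-Walker system G_k phi = r_k where
  (G_k)_{ij} = rho(|i - j|), (r_k)_i = rho(i), i,j = 1..k.
Equivalently, Durbin-Levinson gives phi_{kk} iteratively:
  phi_{11} = rho(1)
  phi_{kk} = [rho(k) - sum_{j=1..k-1} phi_{k-1,j} rho(k-j)]
            / [1 - sum_{j=1..k-1} phi_{k-1,j} rho(j)],
  phi_{k,j} = phi_{k-1,j} - phi_{kk} phi_{k-1,k-j},  j = 1..k-1.
Step k = 1:
  phi_11 = rho(1) = -0.1205.
Step k = 2:
  phi_22 = [rho(2) - phi_11 rho(1)] / [1 - phi_11 rho(1)] = [-0.627 - (-0.1205)(-0.1205)] / [1 - (-0.1205)(-0.1205)]
         = -0.64152025 / 0.98547975 = -0.651.
Therefore phi_{22} = -0.6510.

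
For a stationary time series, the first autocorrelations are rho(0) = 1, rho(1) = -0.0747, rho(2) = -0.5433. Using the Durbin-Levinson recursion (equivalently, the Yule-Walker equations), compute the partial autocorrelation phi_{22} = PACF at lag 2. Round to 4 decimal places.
\phi_{22} = -0.5520

The PACF at lag k is phi_{kk}, the last component of the solution
to the Yule-Walker system G_k phi = r_k where
  (G_k)_{ij} = rho(|i - j|), (r_k)_i = rho(i), i,j = 1..k.
Equivalently, Durbin-Levinson gives phi_{kk} iteratively:
  phi_{11} = rho(1)
  phi_{kk} = [rho(k) - sum_{j=1..k-1} phi_{k-1,j} rho(k-j)]
            / [1 - sum_{j=1..k-1} phi_{k-1,j} rho(j)],
  phi_{k,j} = phi_{k-1,j} - phi_{kk} phi_{k-1,k-j},  j = 1..k-1.
Step k = 1:
  phi_11 = rho(1) = -0.0747.
Step k = 2:
  phi_22 = [rho(2) - phi_11 rho(1)] / [1 - phi_11 rho(1)] = [-0.5433 - (-0.0747)(-0.0747)] / [1 - (-0.0747)(-0.0747)]
         = -0.54888009 / 0.99441991 = -0.552.
Therefore phi_{22} = -0.5520.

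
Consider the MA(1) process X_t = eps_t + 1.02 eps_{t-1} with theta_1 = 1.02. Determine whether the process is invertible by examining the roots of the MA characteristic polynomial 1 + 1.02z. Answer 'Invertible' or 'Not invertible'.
\text{Not invertible}

The MA(q) characteristic polynomial is P(z) = 1 + 1.02z.
Invertibility requires all roots to lie outside the unit circle, i.e. |z| > 1 for every root.
This is linear in z: 1 + (1.02) z = 0  =>  z = -1/(1.02) = -0.980392,  |z| = 0.980392.
Moduli of all roots: 0.9804.
All moduli strictly greater than 1? No.
Verdict: Not invertible.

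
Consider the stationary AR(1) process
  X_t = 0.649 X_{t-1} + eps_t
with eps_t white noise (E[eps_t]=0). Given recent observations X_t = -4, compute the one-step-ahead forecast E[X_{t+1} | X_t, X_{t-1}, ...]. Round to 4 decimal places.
E[X_{t+1} \mid \mathcal F_t] = -2.5960

For an AR(p) model X_t = c + sum_i phi_i X_{t-i} + eps_t, the
one-step-ahead conditional mean is
  E[X_{t+1} | X_t, ...] = c + sum_i phi_i X_{t+1-i}.
Substitute known values:
  E[X_{t+1} | ...] = (0.649) * (-4)
                   = -2.5960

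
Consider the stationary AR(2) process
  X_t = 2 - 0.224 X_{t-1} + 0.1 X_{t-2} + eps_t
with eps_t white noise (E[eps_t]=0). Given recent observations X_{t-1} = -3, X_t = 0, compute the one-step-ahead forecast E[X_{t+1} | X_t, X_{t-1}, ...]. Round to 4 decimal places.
E[X_{t+1} \mid \mathcal F_t] = 1.7000

For an AR(p) model X_t = c + sum_i phi_i X_{t-i} + eps_t, the
one-step-ahead conditional mean is
  E[X_{t+1} | X_t, ...] = c + sum_i phi_i X_{t+1-i}.
Substitute known values:
  E[X_{t+1} | ...] = 2 + (-0.224) * (0) + (0.1) * (-3)
                   = 1.7000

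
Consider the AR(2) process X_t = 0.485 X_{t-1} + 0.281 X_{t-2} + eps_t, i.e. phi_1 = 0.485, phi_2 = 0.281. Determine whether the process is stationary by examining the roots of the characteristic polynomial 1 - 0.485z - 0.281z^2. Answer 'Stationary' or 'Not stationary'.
\text{Stationary}

The AR(p) characteristic polynomial is P(z) = 1 - 0.485z - 0.281z^2.
Stationarity requires all roots to lie outside the unit circle, i.e. |z| > 1 for every root.
Set 1 + (-0.485) z + (-0.281) z^2 = 0, i.e. a z^2 + b z + c = 0 with a = -0.281, b = -0.485, c = 1.
Discriminant D = b^2 - 4ac = (-0.485)^2 - 4*(-0.281)*1 = 0.235225 - (-1.124) = 1.359225.
D >= 0, so the roots are real: z = (-b +/- sqrt(D)) / (2a) = (0.485 +/- 1.165858) / (-0.562).
  z_1 = (0.485 + 1.165858) / (-0.562) = -2.9375,   |z_1| = 2.9375.
  z_2 = (0.485 - 1.165858) / (-0.562) = 1.2115,   |z_2| = 1.2115.
Moduli of all roots: 2.9375, 1.2115.
All moduli strictly greater than 1? Yes.
Verdict: Stationary.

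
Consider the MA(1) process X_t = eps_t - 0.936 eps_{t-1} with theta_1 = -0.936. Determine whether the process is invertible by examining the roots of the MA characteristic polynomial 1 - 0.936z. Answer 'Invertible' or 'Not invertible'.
\text{Invertible}

The MA(q) characteristic polynomial is P(z) = 1 - 0.936z.
Invertibility requires all roots to lie outside the unit circle, i.e. |z| > 1 for every root.
This is linear in z: 1 + (-0.936) z = 0  =>  z = -1/(-0.936) = 1.068376,  |z| = 1.068376.
Moduli of all roots: 1.0684.
All moduli strictly greater than 1? Yes.
Verdict: Invertible.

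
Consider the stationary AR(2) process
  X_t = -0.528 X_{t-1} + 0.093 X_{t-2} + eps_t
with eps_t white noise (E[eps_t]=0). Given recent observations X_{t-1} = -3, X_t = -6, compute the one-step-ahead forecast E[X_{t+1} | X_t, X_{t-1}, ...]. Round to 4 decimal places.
E[X_{t+1} \mid \mathcal F_t] = 2.8890

For an AR(p) model X_t = c + sum_i phi_i X_{t-i} + eps_t, the
one-step-ahead conditional mean is
  E[X_{t+1} | X_t, ...] = c + sum_i phi_i X_{t+1-i}.
Substitute known values:
  E[X_{t+1} | ...] = (-0.528) * (-6) + (0.093) * (-3)
                   = 2.8890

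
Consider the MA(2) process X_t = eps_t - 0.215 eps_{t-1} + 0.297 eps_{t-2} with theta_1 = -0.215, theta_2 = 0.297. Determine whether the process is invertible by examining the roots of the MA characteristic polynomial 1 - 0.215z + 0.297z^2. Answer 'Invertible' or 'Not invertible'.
\text{Invertible}

The MA(q) characteristic polynomial is P(z) = 1 - 0.215z + 0.297z^2.
Invertibility requires all roots to lie outside the unit circle, i.e. |z| > 1 for every root.
Set 1 + (-0.215) z + (0.297) z^2 = 0, i.e. a z^2 + b z + c = 0 with a = 0.297, b = -0.215, c = 1.
Discriminant D = b^2 - 4ac = (-0.215)^2 - 4*(0.297)*1 = 0.046225 - (1.188) = -1.141775.
D < 0, so the roots are the complex-conjugate pair z = (-b +/- i sqrt(-D)) / (2a) = 0.362 +/- 1.7989i.
For a conjugate pair |z|^2 = z * conj(z) = (product of roots) = c/a = 1/(0.297) = 3.367003, so |z| = sqrt(3.367003) = 1.8349 for both roots.
Moduli of all roots: 1.8349, 1.8349.
All moduli strictly greater than 1? Yes.
Verdict: Invertible.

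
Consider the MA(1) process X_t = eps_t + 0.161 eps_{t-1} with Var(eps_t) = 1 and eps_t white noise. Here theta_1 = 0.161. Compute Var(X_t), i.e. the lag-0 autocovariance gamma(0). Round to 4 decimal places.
\gamma(0) = 1.0259

For an MA(q) process X_t = eps_t + sum_i theta_i eps_{t-i} with
Var(eps_t) = sigma^2, the variance is
  gamma(0) = sigma^2 * (1 + sum_i theta_i^2).
  sum_i theta_i^2 = (0.161)^2 = 0.025921.
  gamma(0) = 1 * (1 + 0.025921) = 1 * 1.025921 = 1.025921, which rounds to 1.0259.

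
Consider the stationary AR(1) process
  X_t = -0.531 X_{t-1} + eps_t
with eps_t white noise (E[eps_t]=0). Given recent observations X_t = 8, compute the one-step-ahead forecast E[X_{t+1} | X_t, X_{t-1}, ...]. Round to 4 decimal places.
E[X_{t+1} \mid \mathcal F_t] = -4.2480

For an AR(p) model X_t = c + sum_i phi_i X_{t-i} + eps_t, the
one-step-ahead conditional mean is
  E[X_{t+1} | X_t, ...] = c + sum_i phi_i X_{t+1-i}.
Substitute known values:
  E[X_{t+1} | ...] = (-0.531) * (8)
                   = -4.2480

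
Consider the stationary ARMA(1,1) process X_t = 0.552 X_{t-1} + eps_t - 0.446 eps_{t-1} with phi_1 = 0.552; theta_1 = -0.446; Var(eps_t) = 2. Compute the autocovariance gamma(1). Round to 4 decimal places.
\gamma(1) = 0.2298

Multiply the model equation by X_{t-k} and take expectations. With theta_0 = psi_0 = 1 and psi_j the MA(infinity) weights, this gives
  gamma(k) - sum_i phi_i gamma(k-i) = c_k,
  c_k = sigma^2 * sum_{j=k..q} theta_j psi_{j-k}   (c_k = 0 for k > q),
using gamma(-m) = gamma(m).
psi-weights needed (psi_j = theta_j + sum_i phi_i psi_{j-i}):
  psi_1 = theta_1 + phi_1 = -0.446 + (0.552) = 0.106
Right-hand sides:
  c_0 = sigma^2 (1 + theta_1 psi_1) = 2 * (1 + (-0.446)(0.106)) = 2 * 0.952724 = 1.905448
  c_1 = sigma^2 theta_1 = 2 * (-0.446) = -0.892
  c_2 = 0
Equations for k = 0 and k = 1 (AR order 1):
  gamma(0) = phi_1 gamma(1) + c_0
  gamma(1) = phi_1 gamma(0) + c_1
Substituting the second into the first: gamma(0) (1 - phi_1^2) = c_0 + phi_1 c_1, so
  gamma(0) = (c_0 + phi_1 c_1) / (1 - phi_1^2) = (1.905448 + (0.552)(-0.892)) / (1 - (0.552)^2) = 1.413064 / 0.695296 = 2.03232.
  gamma(1) = phi_1 gamma(0) + c_1 = (0.552)(2.03232) + (-0.892) = 0.229841.
Therefore gamma(1) = 0.2298 (to 4 decimal places).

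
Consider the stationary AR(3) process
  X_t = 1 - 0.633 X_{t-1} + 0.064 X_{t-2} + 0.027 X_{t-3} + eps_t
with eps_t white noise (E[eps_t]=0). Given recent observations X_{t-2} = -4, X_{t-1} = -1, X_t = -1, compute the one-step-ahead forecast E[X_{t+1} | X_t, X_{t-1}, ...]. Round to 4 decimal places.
E[X_{t+1} \mid \mathcal F_t] = 1.4610

For an AR(p) model X_t = c + sum_i phi_i X_{t-i} + eps_t, the
one-step-ahead conditional mean is
  E[X_{t+1} | X_t, ...] = c + sum_i phi_i X_{t+1-i}.
Substitute known values:
  E[X_{t+1} | ...] = 1 + (-0.633) * (-1) + (0.064) * (-1) + (0.027) * (-4)
                   = 1.4610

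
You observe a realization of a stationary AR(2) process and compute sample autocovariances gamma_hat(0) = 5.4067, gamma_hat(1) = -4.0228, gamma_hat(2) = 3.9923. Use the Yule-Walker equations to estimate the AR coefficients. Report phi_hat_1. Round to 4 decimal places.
\hat\phi_{1} = -0.4360

The Yule-Walker equations for an AR(p) process read, in matrix form,
  Gamma_p phi = r_p,   with   (Gamma_p)_{ij} = gamma(|i - j|),
                       (r_p)_i = gamma(i),   i,j = 1..p.
Substitute the sample gammas (Toeplitz matrix and right-hand side of size 2):
  Gamma_p = [[5.4067, -4.0228], [-4.0228, 5.4067]]
  r_p     = [-4.0228, 3.9923]
Written out:
  5.4067 phi_1 - 4.0228 phi_2 = -4.0228
  -4.0228 phi_1 + 5.4067 phi_2 = 3.9923
Solve by Cramer's rule:
  det = gamma(0)^2 - gamma(1)^2 = (5.4067)^2 - (-4.0228)^2 = 29.23240489 - 16.18291984 = 13.04948505
  phi_hat_1 = [gamma(1) gamma(0) - gamma(1) gamma(2)] / det = [(-4.0228)(5.4067) - (-4.0228)(3.9923)] / 13.04948505 = -5.68984832 / 13.04948505 = -0.436
  phi_hat_2 = [gamma(0) gamma(2) - gamma(1)^2] / det = [(5.4067)(3.9923) - (-4.0228)^2] / 13.04948505 = 5.40224857 / 13.04948505 = 0.414
So phi_hat = [-0.4360, 0.4140].
Therefore phi_hat_1 = -0.4360.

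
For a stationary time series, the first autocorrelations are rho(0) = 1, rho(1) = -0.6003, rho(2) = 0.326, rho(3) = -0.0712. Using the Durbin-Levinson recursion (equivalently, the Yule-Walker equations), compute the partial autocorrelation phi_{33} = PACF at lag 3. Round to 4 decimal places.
\phi_{33} = 0.1611

The PACF at lag k is phi_{kk}, the last component of the solution
to the Yule-Walker system G_k phi = r_k where
  (G_k)_{ij} = rho(|i - j|), (r_k)_i = rho(i), i,j = 1..k.
Equivalently, Durbin-Levinson gives phi_{kk} iteratively:
  phi_{11} = rho(1)
  phi_{kk} = [rho(k) - sum_{j=1..k-1} phi_{k-1,j} rho(k-j)]
            / [1 - sum_{j=1..k-1} phi_{k-1,j} rho(j)],
  phi_{k,j} = phi_{k-1,j} - phi_{kk} phi_{k-1,k-j},  j = 1..k-1.
Step k = 1:
  phi_11 = rho(1) = -0.6003.
Step k = 2:
  phi_22 = [rho(2) - phi_11 rho(1)] / [1 - phi_11 rho(1)] = [0.326 - (-0.6003)(-0.6003)] / [1 - (-0.6003)(-0.6003)]
         = -0.03436009 / 0.63963991 = -0.053718.
  Update: phi_21 = phi_11 - phi_22 phi_11 = -0.6003 - (-0.053718)(-0.6003) = -0.632547.
Step k = 3:
  phi_33 = [rho(3) - phi_21 rho(2) - phi_22 rho(1)] / [1 - phi_21 rho(1) - phi_22 rho(2)]
    numerator   = -0.0712 - (-0.632547)(0.326) - (-0.053718)(-0.6003) = 0.10276343
    denominator = 1 - (-0.632547)(-0.6003) - (-0.053718)(0.326) = 0.63779416
  phi_33 = 0.10276343 / 0.63779416 = 0.1611.
Therefore phi_{33} = 0.1611.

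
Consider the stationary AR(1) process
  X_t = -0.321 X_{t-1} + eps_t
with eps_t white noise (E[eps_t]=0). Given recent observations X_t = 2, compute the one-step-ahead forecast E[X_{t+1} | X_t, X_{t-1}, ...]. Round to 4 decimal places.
E[X_{t+1} \mid \mathcal F_t] = -0.6420

For an AR(p) model X_t = c + sum_i phi_i X_{t-i} + eps_t, the
one-step-ahead conditional mean is
  E[X_{t+1} | X_t, ...] = c + sum_i phi_i X_{t+1-i}.
Substitute known values:
  E[X_{t+1} | ...] = (-0.321) * (2)
                   = -0.6420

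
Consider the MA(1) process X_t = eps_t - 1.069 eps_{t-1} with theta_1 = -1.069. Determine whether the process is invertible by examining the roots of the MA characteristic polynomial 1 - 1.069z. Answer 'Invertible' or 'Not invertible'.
\text{Not invertible}

The MA(q) characteristic polynomial is P(z) = 1 - 1.069z.
Invertibility requires all roots to lie outside the unit circle, i.e. |z| > 1 for every root.
This is linear in z: 1 + (-1.069) z = 0  =>  z = -1/(-1.069) = 0.935454,  |z| = 0.935454.
Moduli of all roots: 0.9355.
All moduli strictly greater than 1? No.
Verdict: Not invertible.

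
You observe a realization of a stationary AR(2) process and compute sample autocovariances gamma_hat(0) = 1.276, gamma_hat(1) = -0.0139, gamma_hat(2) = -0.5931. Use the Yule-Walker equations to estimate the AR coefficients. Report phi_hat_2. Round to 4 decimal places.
\hat\phi_{2} = -0.4650

The Yule-Walker equations for an AR(p) process read, in matrix form,
  Gamma_p phi = r_p,   with   (Gamma_p)_{ij} = gamma(|i - j|),
                       (r_p)_i = gamma(i),   i,j = 1..p.
Substitute the sample gammas (Toeplitz matrix and right-hand side of size 2):
  Gamma_p = [[1.276, -0.0139], [-0.0139, 1.276]]
  r_p     = [-0.0139, -0.5931]
Written out:
  1.276 phi_1 - 0.0139 phi_2 = -0.0139
  -0.0139 phi_1 + 1.276 phi_2 = -0.5931
Solve by Cramer's rule:
  det = gamma(0)^2 - gamma(1)^2 = (1.276)^2 - (-0.0139)^2 = 1.628176 - 0.00019321 = 1.62798279
  phi_hat_1 = [gamma(1) gamma(0) - gamma(1) gamma(2)] / det = [(-0.0139)(1.276) - (-0.0139)(-0.5931)] / 1.62798279 = -0.02598049 / 1.62798279 = -0.016
  phi_hat_2 = [gamma(0) gamma(2) - gamma(1)^2] / det = [(1.276)(-0.5931) - (-0.0139)^2] / 1.62798279 = -0.75698881 / 1.62798279 = -0.465
So phi_hat = [-0.0160, -0.4650].
Therefore phi_hat_2 = -0.4650.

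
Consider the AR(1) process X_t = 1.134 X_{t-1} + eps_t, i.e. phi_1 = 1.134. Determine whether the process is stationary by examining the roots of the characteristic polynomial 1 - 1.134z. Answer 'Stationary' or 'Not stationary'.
\text{Not stationary}

The AR(p) characteristic polynomial is P(z) = 1 - 1.134z.
Stationarity requires all roots to lie outside the unit circle, i.e. |z| > 1 for every root.
This is linear in z: 1 + (-1.134) z = 0  =>  z = -1/(-1.134) = 0.881834,  |z| = 0.881834.
Moduli of all roots: 0.8818.
All moduli strictly greater than 1? No.
Verdict: Not stationary.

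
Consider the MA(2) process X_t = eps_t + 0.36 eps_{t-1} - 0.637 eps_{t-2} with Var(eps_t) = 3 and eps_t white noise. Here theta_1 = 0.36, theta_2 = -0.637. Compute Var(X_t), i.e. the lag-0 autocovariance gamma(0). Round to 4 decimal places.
\gamma(0) = 4.6061

For an MA(q) process X_t = eps_t + sum_i theta_i eps_{t-i} with
Var(eps_t) = sigma^2, the variance is
  gamma(0) = sigma^2 * (1 + sum_i theta_i^2).
  sum_i theta_i^2 = (0.36)^2 + (-0.637)^2 = 0.1296 + 0.405769 = 0.535369.
  gamma(0) = 3 * (1 + 0.535369) = 3 * 1.535369 = 4.606107, which rounds to 4.6061.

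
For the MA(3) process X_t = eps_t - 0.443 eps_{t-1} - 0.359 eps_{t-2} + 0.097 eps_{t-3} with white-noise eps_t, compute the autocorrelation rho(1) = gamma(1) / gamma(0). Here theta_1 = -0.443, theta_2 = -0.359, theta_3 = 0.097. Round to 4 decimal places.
\rho(1) = -0.2389

For an MA(q) process with theta_0 = 1, the autocovariance is
  gamma(k) = sigma^2 * sum_{i=0..q-k} theta_i * theta_{i+k},
and rho(k) = gamma(k) / gamma(0). Sigma^2 cancels.
  numerator   = (1)*(-0.443) + (-0.443)*(-0.359) + (-0.359)*(0.097) = -0.318786.
  denominator = (1)^2 + (-0.443)^2 + (-0.359)^2 + (0.097)^2 = 1.334539.
  rho(1) = -0.318786 / 1.334539 = -0.2389.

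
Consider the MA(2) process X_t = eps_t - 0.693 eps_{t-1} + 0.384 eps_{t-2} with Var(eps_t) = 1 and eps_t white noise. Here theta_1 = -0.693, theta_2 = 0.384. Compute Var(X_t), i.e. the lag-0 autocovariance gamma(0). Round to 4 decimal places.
\gamma(0) = 1.6277

For an MA(q) process X_t = eps_t + sum_i theta_i eps_{t-i} with
Var(eps_t) = sigma^2, the variance is
  gamma(0) = sigma^2 * (1 + sum_i theta_i^2).
  sum_i theta_i^2 = (-0.693)^2 + (0.384)^2 = 0.480249 + 0.147456 = 0.627705.
  gamma(0) = 1 * (1 + 0.627705) = 1 * 1.627705 = 1.627705, which rounds to 1.6277.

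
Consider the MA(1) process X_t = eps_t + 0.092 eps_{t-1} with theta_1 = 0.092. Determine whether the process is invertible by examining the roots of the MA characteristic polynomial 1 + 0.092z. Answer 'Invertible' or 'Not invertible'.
\text{Invertible}

The MA(q) characteristic polynomial is P(z) = 1 + 0.092z.
Invertibility requires all roots to lie outside the unit circle, i.e. |z| > 1 for every root.
This is linear in z: 1 + (0.092) z = 0  =>  z = -1/(0.092) = -10.869565,  |z| = 10.869565.
Moduli of all roots: 10.8696.
All moduli strictly greater than 1? Yes.
Verdict: Invertible.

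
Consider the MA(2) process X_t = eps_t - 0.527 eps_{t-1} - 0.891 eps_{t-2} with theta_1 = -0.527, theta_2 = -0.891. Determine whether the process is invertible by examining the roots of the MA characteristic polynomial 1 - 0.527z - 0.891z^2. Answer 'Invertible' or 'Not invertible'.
\text{Not invertible}

The MA(q) characteristic polynomial is P(z) = 1 - 0.527z - 0.891z^2.
Invertibility requires all roots to lie outside the unit circle, i.e. |z| > 1 for every root.
Set 1 + (-0.527) z + (-0.891) z^2 = 0, i.e. a z^2 + b z + c = 0 with a = -0.891, b = -0.527, c = 1.
Discriminant D = b^2 - 4ac = (-0.527)^2 - 4*(-0.891)*1 = 0.277729 - (-3.564) = 3.841729.
D >= 0, so the roots are real: z = (-b +/- sqrt(D)) / (2a) = (0.527 +/- 1.960033) / (-1.782).
  z_1 = (0.527 + 1.960033) / (-1.782) = -1.3956,   |z_1| = 1.3956.
  z_2 = (0.527 - 1.960033) / (-1.782) = 0.8042,   |z_2| = 0.8042.
Moduli of all roots: 1.3956, 0.8042.
All moduli strictly greater than 1? No.
Verdict: Not invertible.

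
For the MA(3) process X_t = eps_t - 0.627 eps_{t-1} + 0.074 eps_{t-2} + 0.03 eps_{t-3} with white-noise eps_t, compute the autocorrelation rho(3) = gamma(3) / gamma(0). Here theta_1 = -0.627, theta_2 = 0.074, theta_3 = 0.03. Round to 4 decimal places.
\rho(3) = 0.0214

For an MA(q) process with theta_0 = 1, the autocovariance is
  gamma(k) = sigma^2 * sum_{i=0..q-k} theta_i * theta_{i+k},
and rho(k) = gamma(k) / gamma(0). Sigma^2 cancels.
  numerator   = (1)*(0.03) = 0.03.
  denominator = (1)^2 + (-0.627)^2 + (0.074)^2 + (0.03)^2 = 1.399505.
  rho(3) = 0.03 / 1.399505 = 0.0214.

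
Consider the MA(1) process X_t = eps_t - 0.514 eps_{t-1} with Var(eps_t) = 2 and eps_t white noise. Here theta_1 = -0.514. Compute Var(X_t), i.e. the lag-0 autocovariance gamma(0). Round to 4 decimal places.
\gamma(0) = 2.5284

For an MA(q) process X_t = eps_t + sum_i theta_i eps_{t-i} with
Var(eps_t) = sigma^2, the variance is
  gamma(0) = sigma^2 * (1 + sum_i theta_i^2).
  sum_i theta_i^2 = (-0.514)^2 = 0.264196.
  gamma(0) = 2 * (1 + 0.264196) = 2 * 1.264196 = 2.528392, which rounds to 2.5284.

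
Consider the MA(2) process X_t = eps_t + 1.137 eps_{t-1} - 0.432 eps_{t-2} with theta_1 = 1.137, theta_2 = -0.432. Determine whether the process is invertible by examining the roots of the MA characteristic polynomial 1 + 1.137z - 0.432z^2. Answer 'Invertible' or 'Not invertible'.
\text{Not invertible}

The MA(q) characteristic polynomial is P(z) = 1 + 1.137z - 0.432z^2.
Invertibility requires all roots to lie outside the unit circle, i.e. |z| > 1 for every root.
Set 1 + (1.137) z + (-0.432) z^2 = 0, i.e. a z^2 + b z + c = 0 with a = -0.432, b = 1.137, c = 1.
Discriminant D = b^2 - 4ac = (1.137)^2 - 4*(-0.432)*1 = 1.292769 - (-1.728) = 3.020769.
D >= 0, so the roots are real: z = (-b +/- sqrt(D)) / (2a) = (-1.137 +/- 1.738036) / (-0.864).
  z_1 = (-1.137 + 1.738036) / (-0.864) = -0.6956,   |z_1| = 0.6956.
  z_2 = (-1.137 - 1.738036) / (-0.864) = 3.3276,   |z_2| = 3.3276.
Moduli of all roots: 0.6956, 3.3276.
All moduli strictly greater than 1? No.
Verdict: Not invertible.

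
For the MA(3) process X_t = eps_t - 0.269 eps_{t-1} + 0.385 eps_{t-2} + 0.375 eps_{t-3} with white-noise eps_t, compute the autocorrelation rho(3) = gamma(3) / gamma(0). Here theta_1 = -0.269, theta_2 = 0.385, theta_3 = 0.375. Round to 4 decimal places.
\rho(3) = 0.2755

For an MA(q) process with theta_0 = 1, the autocovariance is
  gamma(k) = sigma^2 * sum_{i=0..q-k} theta_i * theta_{i+k},
and rho(k) = gamma(k) / gamma(0). Sigma^2 cancels.
  numerator   = (1)*(0.375) = 0.375.
  denominator = (1)^2 + (-0.269)^2 + (0.385)^2 + (0.375)^2 = 1.361211.
  rho(3) = 0.375 / 1.361211 = 0.2755.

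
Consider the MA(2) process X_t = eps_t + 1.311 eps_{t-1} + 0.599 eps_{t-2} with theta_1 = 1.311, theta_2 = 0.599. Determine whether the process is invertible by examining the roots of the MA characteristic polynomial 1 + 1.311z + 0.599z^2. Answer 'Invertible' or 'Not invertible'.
\text{Invertible}

The MA(q) characteristic polynomial is P(z) = 1 + 1.311z + 0.599z^2.
Invertibility requires all roots to lie outside the unit circle, i.e. |z| > 1 for every root.
Set 1 + (1.311) z + (0.599) z^2 = 0, i.e. a z^2 + b z + c = 0 with a = 0.599, b = 1.311, c = 1.
Discriminant D = b^2 - 4ac = (1.311)^2 - 4*(0.599)*1 = 1.718721 - (2.396) = -0.677279.
D < 0, so the roots are the complex-conjugate pair z = (-b +/- i sqrt(-D)) / (2a) = -1.0943 +/- 0.687i.
For a conjugate pair |z|^2 = z * conj(z) = (product of roots) = c/a = 1/(0.599) = 1.669449, so |z| = sqrt(1.669449) = 1.2921 for both roots.
Moduli of all roots: 1.2921, 1.2921.
All moduli strictly greater than 1? Yes.
Verdict: Invertible.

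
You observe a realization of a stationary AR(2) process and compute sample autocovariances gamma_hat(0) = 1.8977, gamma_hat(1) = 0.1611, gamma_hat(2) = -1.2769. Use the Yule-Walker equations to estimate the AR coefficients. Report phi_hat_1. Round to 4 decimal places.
\hat\phi_{1} = 0.1430

The Yule-Walker equations for an AR(p) process read, in matrix form,
  Gamma_p phi = r_p,   with   (Gamma_p)_{ij} = gamma(|i - j|),
                       (r_p)_i = gamma(i),   i,j = 1..p.
Substitute the sample gammas (Toeplitz matrix and right-hand side of size 2):
  Gamma_p = [[1.8977, 0.1611], [0.1611, 1.8977]]
  r_p     = [0.1611, -1.2769]
Written out:
  1.8977 phi_1 + 0.1611 phi_2 = 0.1611
  0.1611 phi_1 + 1.8977 phi_2 = -1.2769
Solve by Cramer's rule:
  det = gamma(0)^2 - gamma(1)^2 = (1.8977)^2 - (0.1611)^2 = 3.60126529 - 0.02595321 = 3.57531208
  phi_hat_1 = [gamma(1) gamma(0) - gamma(1) gamma(2)] / det = [(0.1611)(1.8977) - (0.1611)(-1.2769)] / 3.57531208 = 0.51142806 / 3.57531208 = 0.143
  phi_hat_2 = [gamma(0) gamma(2) - gamma(1)^2] / det = [(1.8977)(-1.2769) - (0.1611)^2] / 3.57531208 = -2.44912634 / 3.57531208 = -0.685
So phi_hat = [0.1430, -0.6850].
Therefore phi_hat_1 = 0.1430.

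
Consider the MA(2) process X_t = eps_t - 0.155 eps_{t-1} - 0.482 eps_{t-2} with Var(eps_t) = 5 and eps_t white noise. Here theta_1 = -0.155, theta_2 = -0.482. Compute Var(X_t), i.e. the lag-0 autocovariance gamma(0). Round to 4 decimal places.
\gamma(0) = 6.2817

For an MA(q) process X_t = eps_t + sum_i theta_i eps_{t-i} with
Var(eps_t) = sigma^2, the variance is
  gamma(0) = sigma^2 * (1 + sum_i theta_i^2).
  sum_i theta_i^2 = (-0.155)^2 + (-0.482)^2 = 0.024025 + 0.232324 = 0.256349.
  gamma(0) = 5 * (1 + 0.256349) = 5 * 1.256349 = 6.281745, which rounds to 6.2817.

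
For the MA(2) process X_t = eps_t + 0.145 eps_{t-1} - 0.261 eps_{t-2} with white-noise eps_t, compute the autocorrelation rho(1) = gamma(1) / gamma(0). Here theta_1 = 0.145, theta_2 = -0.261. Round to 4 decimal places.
\rho(1) = 0.0984

For an MA(q) process with theta_0 = 1, the autocovariance is
  gamma(k) = sigma^2 * sum_{i=0..q-k} theta_i * theta_{i+k},
and rho(k) = gamma(k) / gamma(0). Sigma^2 cancels.
  numerator   = (1)*(0.145) + (0.145)*(-0.261) = 0.107155.
  denominator = (1)^2 + (0.145)^2 + (-0.261)^2 = 1.089146.
  rho(1) = 0.107155 / 1.089146 = 0.0984.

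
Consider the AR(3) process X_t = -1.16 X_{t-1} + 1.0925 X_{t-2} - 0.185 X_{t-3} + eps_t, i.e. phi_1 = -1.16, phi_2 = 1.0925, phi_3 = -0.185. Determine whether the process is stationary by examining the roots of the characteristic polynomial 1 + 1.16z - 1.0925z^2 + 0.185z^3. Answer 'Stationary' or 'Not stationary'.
\text{Not stationary}

The AR(p) characteristic polynomial is P(z) = 1 + 1.16z - 1.0925z^2 + 0.185z^3.
Stationarity requires all roots to lie outside the unit circle, i.e. |z| > 1 for every root.
Degree 3: look for a simple real root z0 first, then factor out (1 - z/z0) and solve the remaining quadratic.
Testing z0 = 4: P(4) = 1 + (1.16)(4) + (-1.0925)(4)^2 + (0.185)(4)^3
  = 1 + (4.64) + (-17.48) + (11.84) = 0.  So z_0 = 4 is a root, |z_0| = 4.
Divide out the factor (1 - 0.25 z) = (1 - z/z0) (since 1/z0 = 0.25):
  P(z) = (1 - 0.25 z)(1 + (1.41) z + (-0.74) z^2)
  [check: z-coef 1.41 - (0.25) = 1.16; z^2-coef -0.74 - (0.25)(1.41) = -1.0925; z^3-coef -(0.25)(-0.74) = 0.185.]
Remaining roots from the quadratic factor 1 + (1.41) z + (-0.74) z^2:
  Set 1 + (1.41) z + (-0.74) z^2 = 0, i.e. a z^2 + b z + c = 0 with a = -0.74, b = 1.41, c = 1.
  Discriminant D = b^2 - 4ac = (1.41)^2 - 4*(-0.74)*1 = 1.9881 - (-2.96) = 4.9481.
  D >= 0, so the roots are real: z = (-b +/- sqrt(D)) / (2a) = (-1.41 +/- 2.224433) / (-1.48).
    z_1 = (-1.41 + 2.224433) / (-1.48) = -0.5503,   |z_1| = 0.5503.
    z_2 = (-1.41 - 2.224433) / (-1.48) = 2.4557,   |z_2| = 2.4557.
Moduli of all roots: 4.0000, 0.5503, 2.4557.
All moduli strictly greater than 1? No.
Verdict: Not stationary.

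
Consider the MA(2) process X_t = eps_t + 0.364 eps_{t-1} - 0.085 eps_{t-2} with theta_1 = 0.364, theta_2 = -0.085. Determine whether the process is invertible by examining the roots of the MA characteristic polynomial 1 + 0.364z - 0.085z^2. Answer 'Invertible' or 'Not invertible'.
\text{Invertible}

The MA(q) characteristic polynomial is P(z) = 1 + 0.364z - 0.085z^2.
Invertibility requires all roots to lie outside the unit circle, i.e. |z| > 1 for every root.
Set 1 + (0.364) z + (-0.085) z^2 = 0, i.e. a z^2 + b z + c = 0 with a = -0.085, b = 0.364, c = 1.
Discriminant D = b^2 - 4ac = (0.364)^2 - 4*(-0.085)*1 = 0.132496 - (-0.34) = 0.472496.
D >= 0, so the roots are real: z = (-b +/- sqrt(D)) / (2a) = (-0.364 +/- 0.687383) / (-0.17).
  z_1 = (-0.364 + 0.687383) / (-0.17) = -1.9023,   |z_1| = 1.9023.
  z_2 = (-0.364 - 0.687383) / (-0.17) = 6.1846,   |z_2| = 6.1846.
Moduli of all roots: 1.9023, 6.1846.
All moduli strictly greater than 1? Yes.
Verdict: Invertible.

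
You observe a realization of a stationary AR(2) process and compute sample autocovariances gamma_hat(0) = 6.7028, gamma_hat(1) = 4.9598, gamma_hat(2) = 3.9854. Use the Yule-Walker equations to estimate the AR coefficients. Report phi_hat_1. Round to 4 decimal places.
\hat\phi_{1} = 0.6630

The Yule-Walker equations for an AR(p) process read, in matrix form,
  Gamma_p phi = r_p,   with   (Gamma_p)_{ij} = gamma(|i - j|),
                       (r_p)_i = gamma(i),   i,j = 1..p.
Substitute the sample gammas (Toeplitz matrix and right-hand side of size 2):
  Gamma_p = [[6.7028, 4.9598], [4.9598, 6.7028]]
  r_p     = [4.9598, 3.9854]
Written out:
  6.7028 phi_1 + 4.9598 phi_2 = 4.9598
  4.9598 phi_1 + 6.7028 phi_2 = 3.9854
Solve by Cramer's rule:
  det = gamma(0)^2 - gamma(1)^2 = (6.7028)^2 - (4.9598)^2 = 44.92752784 - 24.59961604 = 20.3279118
  phi_hat_1 = [gamma(1) gamma(0) - gamma(1) gamma(2)] / det = [(4.9598)(6.7028) - (4.9598)(3.9854)] / 20.3279118 = 13.47776052 / 20.3279118 = 0.663
  phi_hat_2 = [gamma(0) gamma(2) - gamma(1)^2] / det = [(6.7028)(3.9854) - (4.9598)^2] / 20.3279118 = 2.11372308 / 20.3279118 = 0.104
So phi_hat = [0.6630, 0.1040].
Therefore phi_hat_1 = 0.6630.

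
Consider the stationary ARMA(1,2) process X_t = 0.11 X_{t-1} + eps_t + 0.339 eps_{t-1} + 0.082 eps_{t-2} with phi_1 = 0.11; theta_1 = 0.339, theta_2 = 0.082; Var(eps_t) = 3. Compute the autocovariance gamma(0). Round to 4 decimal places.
\gamma(0) = 3.6572

Multiply the model equation by X_{t-k} and take expectations. With theta_0 = psi_0 = 1 and psi_j the MA(infinity) weights, this gives
  gamma(k) - sum_i phi_i gamma(k-i) = c_k,
  c_k = sigma^2 * sum_{j=k..q} theta_j psi_{j-k}   (c_k = 0 for k > q),
using gamma(-m) = gamma(m).
psi-weights needed (psi_j = theta_j + sum_i phi_i psi_{j-i}):
  psi_1 = theta_1 + phi_1 = 0.339 + (0.11) = 0.449
  psi_2 = theta_2 + phi_1 psi_1 = 0.082 + (0.11)(0.449) = 0.13139
Right-hand sides:
  c_0 = sigma^2 (1 + theta_1 psi_1 + theta_2 psi_2) = 3 * (1 + (0.339)(0.449) + (0.082)(0.13139)) = 3 * 1.162985 = 3.488955
  c_1 = sigma^2 (theta_1 + theta_2 psi_1) = 3 * (0.339 + (0.082)(0.449)) = 1.127454
  c_2 = sigma^2 theta_2 = 3 * (0.082) = 0.246
Equations for k = 0 and k = 1 (AR order 1):
  gamma(0) = phi_1 gamma(1) + c_0
  gamma(1) = phi_1 gamma(0) + c_1
Substituting the second into the first: gamma(0) (1 - phi_1^2) = c_0 + phi_1 c_1, so
  gamma(0) = (c_0 + phi_1 c_1) / (1 - phi_1^2) = (3.488955 + (0.11)(1.127454)) / (1 - (0.11)^2) = 3.612975 / 0.9879 = 3.657227.
Therefore gamma(0) = 3.6572 (to 4 decimal places).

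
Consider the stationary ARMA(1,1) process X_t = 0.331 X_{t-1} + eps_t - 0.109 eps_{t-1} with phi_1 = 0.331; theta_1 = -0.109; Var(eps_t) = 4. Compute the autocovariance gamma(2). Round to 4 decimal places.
\gamma(2) = 0.3182

Multiply the model equation by X_{t-k} and take expectations. With theta_0 = psi_0 = 1 and psi_j the MA(infinity) weights, this gives
  gamma(k) - sum_i phi_i gamma(k-i) = c_k,
  c_k = sigma^2 * sum_{j=k..q} theta_j psi_{j-k}   (c_k = 0 for k > q),
using gamma(-m) = gamma(m).
psi-weights needed (psi_j = theta_j + sum_i phi_i psi_{j-i}):
  psi_1 = theta_1 + phi_1 = -0.109 + (0.331) = 0.222
Right-hand sides:
  c_0 = sigma^2 (1 + theta_1 psi_1) = 4 * (1 + (-0.109)(0.222)) = 4 * 0.975802 = 3.903208
  c_1 = sigma^2 theta_1 = 4 * (-0.109) = -0.436
  c_2 = 0
Equations for k = 0 and k = 1 (AR order 1):
  gamma(0) = phi_1 gamma(1) + c_0
  gamma(1) = phi_1 gamma(0) + c_1
Substituting the second into the first: gamma(0) (1 - phi_1^2) = c_0 + phi_1 c_1, so
  gamma(0) = (c_0 + phi_1 c_1) / (1 - phi_1^2) = (3.903208 + (0.331)(-0.436)) / (1 - (0.331)^2) = 3.758892 / 0.890439 = 4.221392.
  gamma(1) = phi_1 gamma(0) + c_1 = (0.331)(4.221392) + (-0.436) = 0.961281.
For k = 2 (> q): gamma(2) = phi_1 gamma(1) = (0.331)(0.961281) = 0.318184.
Therefore gamma(2) = 0.3182 (to 4 decimal places).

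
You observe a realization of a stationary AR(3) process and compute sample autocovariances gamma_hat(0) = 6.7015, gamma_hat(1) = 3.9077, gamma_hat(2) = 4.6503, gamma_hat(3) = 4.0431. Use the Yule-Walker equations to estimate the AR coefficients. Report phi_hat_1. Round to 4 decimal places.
\hat\phi_{1} = 0.1530

The Yule-Walker equations for an AR(p) process read, in matrix form,
  Gamma_p phi = r_p,   with   (Gamma_p)_{ij} = gamma(|i - j|),
                       (r_p)_i = gamma(i),   i,j = 1..p.
Substitute the sample gammas (Toeplitz matrix and right-hand side of size 3):
  Gamma_p = [[6.7015, 3.9077, 4.6503], [3.9077, 6.7015, 3.9077], [4.6503, 3.9077, 6.7015]]
  r_p     = [3.9077, 4.6503, 4.0431]
Written out (R1..R3):
  (R1) 6.7015 phi_1 + 3.9077 phi_2 + 4.6503 phi_3 = 3.9077
  (R2) 3.9077 phi_1 + 6.7015 phi_2 + 3.9077 phi_3 = 4.6503
  (R3) 4.6503 phi_1 + 3.9077 phi_2 + 6.7015 phi_3 = 4.0431
Gaussian elimination:
  R2 <- R2 - (3.9077/6.7015) R1 = R2 - (0.583108) R1:  4.422888 phi_2 + 1.196072 phi_3 = 2.371688
  R3 <- R3 - (4.6503/6.7015) R1 = R3 - (0.693919) R1:  1.196072 phi_2 + 3.474567 phi_3 = 1.331472
  R3 <- R3 - (1.196072/4.422888) R2 = R3 - (0.270428) R2:  3.151116 phi_3 = 0.690101
Back-substitution:
  phi_hat_3 = 0.690101 / 3.151116 = 0.219002
  phi_hat_2 = (2.371688 - (1.196072)(0.219002)) / 4.422888 = 0.477006
  phi_hat_1 = (3.9077 - (3.9077)(0.477006) - (4.6503)(0.219002)) / 6.7015 = 0.152992
So phi_hat = [0.1530, 0.4770, 0.2190].
Therefore phi_hat_1 = 0.1530.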